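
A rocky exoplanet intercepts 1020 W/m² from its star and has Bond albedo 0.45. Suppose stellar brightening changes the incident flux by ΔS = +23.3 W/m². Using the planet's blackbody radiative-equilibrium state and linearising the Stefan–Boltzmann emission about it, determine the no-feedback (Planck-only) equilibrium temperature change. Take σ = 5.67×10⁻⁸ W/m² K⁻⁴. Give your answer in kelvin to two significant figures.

The baseline emission temperature is T_e = 223.0 K.
Only a fraction (1−α) is absorbed and it's spread over 4πR², so ΔF = (1−α)ΔS/4 = 3.204 W/m².
The Planck feedback parameter is 4σT_e³ = 2.516 W/m²/K.
ΔT₀ = ΔF/λ_P = 3.204/2.516 = 1.27 K.

1.3 K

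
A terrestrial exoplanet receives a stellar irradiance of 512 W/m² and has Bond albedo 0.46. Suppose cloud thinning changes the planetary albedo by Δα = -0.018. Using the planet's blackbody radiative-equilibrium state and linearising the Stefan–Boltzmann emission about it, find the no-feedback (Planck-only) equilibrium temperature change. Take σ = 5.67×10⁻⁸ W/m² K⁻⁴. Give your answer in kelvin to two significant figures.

Reference equilibrium: T_e = [S(1−α)/(4σ)]^(1/4) = 186.9 K.
TOA radiative forcing: ΔF = −S·Δα/4 = −512.0·(-0.018)/4 = 2.304 W/m².
Linearising σT⁴ gives d(σT⁴)/dT = 4σT_e³ = 1.480 W/m² per K.
So ΔT₀ = 2.304/1.480 = 1.56 K.

1.6 K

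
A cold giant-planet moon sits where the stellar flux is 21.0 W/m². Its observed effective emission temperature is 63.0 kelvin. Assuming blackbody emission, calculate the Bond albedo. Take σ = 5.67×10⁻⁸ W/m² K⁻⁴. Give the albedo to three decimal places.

Rearranging the radiative balance, α = 1 − 4σT⁴/S.
σT⁴ = 0.8932 W/m², so 4σT⁴ = 3.573 W/m².
1−α = 3.573/21.00 = 0.1701, so α = 0.8299.

0.830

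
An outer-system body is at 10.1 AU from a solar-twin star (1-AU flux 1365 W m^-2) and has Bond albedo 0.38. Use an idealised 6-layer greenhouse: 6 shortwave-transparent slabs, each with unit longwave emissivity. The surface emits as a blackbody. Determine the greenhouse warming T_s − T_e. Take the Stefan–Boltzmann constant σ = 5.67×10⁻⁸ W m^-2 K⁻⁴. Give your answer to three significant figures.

Irradiance scales as 1/d², so S = 1365 W m^-2 × (1/10.1)² = 13.38 W m^-2.
The effective emission temperature is T_e = [S(1−α)/(4σ)]^¼ = 77.77 K.
Surface: T_s = (7)^¼·T_e = 126.5 K.
So the greenhouse effect raises the surface by 126.5 − 77.77 = 48.73 K.

48.7 K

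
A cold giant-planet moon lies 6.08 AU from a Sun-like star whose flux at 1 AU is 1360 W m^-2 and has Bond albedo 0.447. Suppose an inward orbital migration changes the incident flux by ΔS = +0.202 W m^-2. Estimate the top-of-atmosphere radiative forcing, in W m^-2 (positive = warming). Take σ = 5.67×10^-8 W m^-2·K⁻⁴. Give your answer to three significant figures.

0.0279 W m^-2

By the inverse-square law, S = 1360/6.08² = 36.79 W m^-2.
Only a fraction (1−α) is absorbed and it's spread over 4πR², so ΔF = (1−α)ΔS/4 = 0.02793 W m^-2.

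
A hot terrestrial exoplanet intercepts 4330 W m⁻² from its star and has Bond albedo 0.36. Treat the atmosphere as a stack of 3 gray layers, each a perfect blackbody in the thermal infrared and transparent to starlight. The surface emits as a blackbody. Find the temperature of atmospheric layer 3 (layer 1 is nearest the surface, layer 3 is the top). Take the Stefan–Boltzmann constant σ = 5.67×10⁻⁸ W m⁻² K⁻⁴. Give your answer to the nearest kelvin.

The effective emission temperature is T_e = [S(1−α)/(4σ)]^¼ = 332.5 K.
The net upward flux σT_e⁴ is constant between every pair of levels, so T_k⁴ = (N+1−k)T_e⁴.
With k = 3: T_3 = (3+1−3)^¼·332.5 K = 332.5 K.

332 K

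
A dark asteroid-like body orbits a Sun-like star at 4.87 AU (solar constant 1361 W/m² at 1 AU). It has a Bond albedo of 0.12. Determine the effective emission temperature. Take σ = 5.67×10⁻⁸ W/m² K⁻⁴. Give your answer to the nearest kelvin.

122 kelvin

By the inverse-square law, S = 1361/4.87² = 57.39 W/m².
Absorbed flux (global mean): S(1−α)/4 = 57.39·0.88/4 = 12.62 W/m².
Set σT⁴ = 12.62 → T = (12.62/σ)^(1/4) = 122.2 K.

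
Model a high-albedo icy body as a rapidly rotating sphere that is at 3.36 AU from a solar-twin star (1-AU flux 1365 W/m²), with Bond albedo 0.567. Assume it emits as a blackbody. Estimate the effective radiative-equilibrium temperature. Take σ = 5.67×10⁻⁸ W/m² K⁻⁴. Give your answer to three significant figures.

Flux at the orbit: S = 1365/(3.36)² = 120.9 W/m².
The planet absorbs (1−α)S over its disc πR² and re-emits over 4πR², so the mean absorbed flux is (1−0.567)·120.9/4 = 13.09 W/m².
Set σT⁴ = 13.09 → T = (13.09/σ)^(1/4) = 123.3 K.

123 K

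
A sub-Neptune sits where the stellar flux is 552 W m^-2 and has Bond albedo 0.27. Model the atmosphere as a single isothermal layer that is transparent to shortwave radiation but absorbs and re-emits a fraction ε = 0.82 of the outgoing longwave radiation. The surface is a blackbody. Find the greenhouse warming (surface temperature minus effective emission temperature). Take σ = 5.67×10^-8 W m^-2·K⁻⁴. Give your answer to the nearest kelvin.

The planet radiates to space at T_e = [S(1−α)/(4σ)]^(1/4) = 205.3 K.
For a single slab of emissivity ε, T_s⁴ = 2T_e⁴/(2−ε); thus T_s = 205.3·(1.695)^(1/4) = 234.3 K.
Greenhouse warming: T_s − T_e = 28.95 K.

29 K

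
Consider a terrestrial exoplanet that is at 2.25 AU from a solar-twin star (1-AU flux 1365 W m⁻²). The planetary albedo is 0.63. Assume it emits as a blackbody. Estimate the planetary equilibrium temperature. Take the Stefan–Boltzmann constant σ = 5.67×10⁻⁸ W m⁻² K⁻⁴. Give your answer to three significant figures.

Flux at the orbit: S = 1365/(2.25)² = 269.6 W m⁻².
Averaging over the sphere, the absorbed flux is S(1−α)/4 = 24.94 W m⁻².
Balancing against σT⁴: T = (24.94/5.67×10⁻⁸)^(1/4) = 144.8 K.

145 K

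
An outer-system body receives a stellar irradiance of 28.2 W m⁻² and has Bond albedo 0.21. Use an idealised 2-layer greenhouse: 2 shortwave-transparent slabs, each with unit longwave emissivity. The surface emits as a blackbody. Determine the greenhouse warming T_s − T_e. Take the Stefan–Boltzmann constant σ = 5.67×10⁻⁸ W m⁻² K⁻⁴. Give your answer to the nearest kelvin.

31 K

Top-of-atmosphere balance: σT_e⁴ = S(1−α)/4 = 5.569 W m⁻² → T_e = 99.55 K.
T_s = (N+1)^(1/4)·T_e = 131.0 K.
Warming: T_s − T_e = 31.47 K.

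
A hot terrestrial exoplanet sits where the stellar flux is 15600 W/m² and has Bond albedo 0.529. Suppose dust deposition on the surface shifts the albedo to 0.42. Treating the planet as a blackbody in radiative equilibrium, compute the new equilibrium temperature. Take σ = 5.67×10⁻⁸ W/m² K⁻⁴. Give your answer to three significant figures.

447 K

With the new albedo, S(1−α₂)/4 = 2262 W/m², so T₂ = 446.9 K.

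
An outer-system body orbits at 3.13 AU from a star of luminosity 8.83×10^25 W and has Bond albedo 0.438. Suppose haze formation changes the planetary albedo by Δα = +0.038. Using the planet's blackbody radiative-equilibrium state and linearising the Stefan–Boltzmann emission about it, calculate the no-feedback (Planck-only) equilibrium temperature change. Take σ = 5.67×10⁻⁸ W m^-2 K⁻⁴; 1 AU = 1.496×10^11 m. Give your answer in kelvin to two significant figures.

d = 3.13 × 1.496×10^11 m = 4.682×10^11 m.
Flux at the orbit: S = L/(4πd²) = 8.83×10^25/(4π·(4.68×10^11)²) = 32.05 W m^-2.
Unperturbed T_e = [32.05·(1−0.438)/(4σ)]^¼ = 94.40 K.
The change in absorbed flux is Δ[S(1−α)/4] = −SΔα/4 = -0.3045 W m^-2.
Planck response: λ_P = 4σT_e³ = 4·5.67×10⁻⁸·(94.40)³ = 0.1908 W m^-2/K.
So ΔT₀ = -0.3045/0.1908 = -1.60 K.

-1.6 K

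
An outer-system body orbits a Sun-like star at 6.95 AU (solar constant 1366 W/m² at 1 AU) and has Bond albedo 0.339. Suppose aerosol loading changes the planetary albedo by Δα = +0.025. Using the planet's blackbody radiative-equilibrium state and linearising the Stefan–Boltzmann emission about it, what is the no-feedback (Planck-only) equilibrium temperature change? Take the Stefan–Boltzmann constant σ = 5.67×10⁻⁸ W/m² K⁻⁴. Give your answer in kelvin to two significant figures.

Irradiance scales as 1/d², so S = 1366 W/m² × (1/6.95)² = 28.28 W/m².
Reference equilibrium: T_e = [S(1−α)/(4σ)]^(1/4) = 95.28 K.
The change in absorbed flux is Δ[S(1−α)/4] = −SΔα/4 = -0.1768 W/m².
The Planck feedback parameter is 4σT_e³ = 0.1962 W/m²/K.
ΔT₀ = ΔF/λ_P = -0.1768/0.1962 = -0.901 K.

-0.90 kelvin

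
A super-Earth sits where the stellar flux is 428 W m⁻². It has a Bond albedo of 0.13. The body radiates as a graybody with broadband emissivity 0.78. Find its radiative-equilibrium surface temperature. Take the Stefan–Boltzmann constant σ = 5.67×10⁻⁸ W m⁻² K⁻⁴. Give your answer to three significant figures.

214 kelvin

Absorbed flux (global mean): S(1−α)/4 = 428.0·0.87/4 = 93.09 W m⁻².
Radiative balance εσT⁴ = 93.09 gives T = [93.09/(0.78·σ)]^(1/4) = 214.2 K.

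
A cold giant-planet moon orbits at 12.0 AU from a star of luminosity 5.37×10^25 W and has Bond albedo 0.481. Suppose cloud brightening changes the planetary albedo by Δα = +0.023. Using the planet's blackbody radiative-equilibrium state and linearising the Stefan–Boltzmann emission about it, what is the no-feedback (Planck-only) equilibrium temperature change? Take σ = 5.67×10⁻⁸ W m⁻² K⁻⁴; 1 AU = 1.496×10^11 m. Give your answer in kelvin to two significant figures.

Orbital distance: d = 12.0 AU = 1.795×10^12 m.
Spreading L over a sphere of radius d: S = 5.37×10^25/(4π·1.80×10^12²) = 1.326 W m⁻².
Reference equilibrium: T_e = [S(1−α)/(4σ)]^(1/4) = 41.74 K.
The change in absorbed flux is Δ[S(1−α)/4] = −SΔα/4 = -0.007624 W m⁻².
Linearising σT⁴ gives d(σT⁴)/dT = 4σT_e³ = 0.01649 W m⁻² per K.
ΔT₀ = ΔF/λ_P = -0.007624/0.01649 = -0.462 K.

-0.46 K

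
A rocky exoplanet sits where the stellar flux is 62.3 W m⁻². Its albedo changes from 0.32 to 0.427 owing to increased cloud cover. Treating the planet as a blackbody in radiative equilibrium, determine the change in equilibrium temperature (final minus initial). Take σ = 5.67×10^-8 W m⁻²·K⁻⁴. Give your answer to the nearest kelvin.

Initial: T₁ = [S(1−0.32)/(4σ)]^(1/4) = 116.9 K.
After:  T₂ = [62.30·0.573/(4σ)]^(1/4) = 112.0 K.
ΔT = T₂ − T₁ = -4.898 K.

-5 K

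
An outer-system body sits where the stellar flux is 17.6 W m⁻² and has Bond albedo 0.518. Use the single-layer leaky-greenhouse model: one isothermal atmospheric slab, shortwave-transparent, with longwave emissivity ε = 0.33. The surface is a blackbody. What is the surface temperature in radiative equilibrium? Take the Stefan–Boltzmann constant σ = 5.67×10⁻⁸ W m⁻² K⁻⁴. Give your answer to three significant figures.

The planet radiates to space at T_e = [S(1−α)/(4σ)]^(1/4) = 78.20 K.
Surface balance with a leaky layer gives σT_s⁴ = σT_e⁴·2/(2−ε), so T_s = T_e·[2/(2−0.33)]^(1/4) = 81.81 K.

81.8 K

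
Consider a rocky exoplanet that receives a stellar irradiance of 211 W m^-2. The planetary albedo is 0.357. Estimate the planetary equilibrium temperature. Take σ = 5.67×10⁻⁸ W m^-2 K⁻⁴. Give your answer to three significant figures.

The planet absorbs (1−α)S over its disc πR² and re-emits over 4πR², so the mean absorbed flux is (1−0.357)·211.0/4 = 33.92 W m^-2.
In equilibrium σT⁴ equals this, so T = 156.4 K.

156 K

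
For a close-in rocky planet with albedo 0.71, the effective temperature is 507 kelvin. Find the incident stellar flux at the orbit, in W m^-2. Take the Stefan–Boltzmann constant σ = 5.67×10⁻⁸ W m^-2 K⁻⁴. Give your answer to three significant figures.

From S(1−α)/4 = σT⁴: S = 4σT⁴/(1−α).
σT⁴ = 5.67×10⁻⁸·(507)⁴ = 3746 W m^-2.
So S = 4×3746/(1−0.71) = 51670 W m^-2.

51700 W m^-2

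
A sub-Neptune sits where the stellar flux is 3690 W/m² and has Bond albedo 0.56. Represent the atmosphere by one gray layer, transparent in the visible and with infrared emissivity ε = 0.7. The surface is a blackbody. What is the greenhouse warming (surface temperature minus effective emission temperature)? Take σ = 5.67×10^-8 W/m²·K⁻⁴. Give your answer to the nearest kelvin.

Effective emission temperature (TOA balance): σT_e⁴ = S(1−α)/4 = 405.9 W/m² → T_e = 290.9 K.
The surface balance (absorbed SW + ε·downward IR = σT_s⁴) with T_a⁴ = T_s⁴/2 reduces to T_s = T_e·[2/(2−ε)]^¼ = 324.0 K.
Greenhouse warming: T_s − T_e = 33.08 K.

33 K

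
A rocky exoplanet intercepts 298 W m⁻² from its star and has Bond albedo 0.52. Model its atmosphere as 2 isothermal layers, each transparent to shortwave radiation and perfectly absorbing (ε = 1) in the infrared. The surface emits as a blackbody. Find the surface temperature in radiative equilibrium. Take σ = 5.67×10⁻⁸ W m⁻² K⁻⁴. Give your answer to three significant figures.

OLR = S(1−α)/4 = 35.76 W m⁻²; the top layer radiates at T_e = 158.5 K.
For an N-layer opaque stack, T_s⁴ = (N+1)T_e⁴, hence T_s = (3)^(1/4)×158.5 K = 208.6 K.

209 K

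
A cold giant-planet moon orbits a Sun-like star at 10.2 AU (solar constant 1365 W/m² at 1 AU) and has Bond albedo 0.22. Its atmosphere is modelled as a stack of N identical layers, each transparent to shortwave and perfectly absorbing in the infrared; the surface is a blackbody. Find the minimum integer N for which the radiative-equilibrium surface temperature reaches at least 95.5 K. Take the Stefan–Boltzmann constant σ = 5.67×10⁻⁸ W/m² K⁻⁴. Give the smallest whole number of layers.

Flux at the orbit: S = 1365/(10.2)² = 13.12 W/m².
The effective emission temperature is T_e = [S(1−α)/(4σ)]^¼ = 81.96 K.
Need (N+1)T_e⁴ ≥ T_s⁴, i.e. N+1 ≥ (95.5/81.96)⁴ = 1.843.
Rounding up, N = 1.

1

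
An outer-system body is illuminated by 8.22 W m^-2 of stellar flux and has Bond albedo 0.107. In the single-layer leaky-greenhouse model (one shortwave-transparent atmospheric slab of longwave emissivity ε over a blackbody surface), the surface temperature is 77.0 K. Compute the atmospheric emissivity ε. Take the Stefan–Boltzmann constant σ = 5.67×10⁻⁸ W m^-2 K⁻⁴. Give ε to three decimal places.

Effective temperature: T_e = [S(1−α)/(4σ)]^(1/4) = 75.43 K.
Inverting T_s⁴ = 2T_e⁴/(2−ε): (T_e/T_s)⁴ = 0.9207, so ε = 2(1 − 0.9207) = 0.1586.

0.159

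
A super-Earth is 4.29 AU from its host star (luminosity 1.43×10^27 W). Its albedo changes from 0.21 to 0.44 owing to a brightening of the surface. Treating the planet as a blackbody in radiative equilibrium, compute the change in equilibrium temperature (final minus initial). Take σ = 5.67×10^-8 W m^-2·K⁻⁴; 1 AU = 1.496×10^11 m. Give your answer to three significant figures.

d = 4.29 × 1.496×10^11 m = 6.418×10^11 m.
Spreading L over a sphere of radius d: S = 1.43×10^27/(4π·6.42×10^11²) = 276.3 W m^-2.
Before: T₁ = [276.3·0.79/(4σ)]^(1/4) = 176.1 K.
Final:   T₂ = [S(1−0.44)/(4σ)]^(1/4) = 161.6 K.
Change: 161.6 − 176.1 = -14.52 K.

-14.5 K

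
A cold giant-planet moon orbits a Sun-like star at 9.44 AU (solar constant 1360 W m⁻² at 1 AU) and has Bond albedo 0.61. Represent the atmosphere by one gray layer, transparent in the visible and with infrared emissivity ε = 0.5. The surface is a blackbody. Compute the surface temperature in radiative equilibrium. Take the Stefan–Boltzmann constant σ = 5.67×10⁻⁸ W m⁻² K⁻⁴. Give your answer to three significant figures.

76.9 K

By the inverse-square law, S = 1360/9.44² = 15.26 W m⁻².
The planet radiates to space at T_e = [S(1−α)/(4σ)]^(1/4) = 71.57 K.
Surface balance with a leaky layer gives σT_s⁴ = σT_e⁴·2/(2−ε), so T_s = T_e·[2/(2−0.5)]^(1/4) = 76.91 K.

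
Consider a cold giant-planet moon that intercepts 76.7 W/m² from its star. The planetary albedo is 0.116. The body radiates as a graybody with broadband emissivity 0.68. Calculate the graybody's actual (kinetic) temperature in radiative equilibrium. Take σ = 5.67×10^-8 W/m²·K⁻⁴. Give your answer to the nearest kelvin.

The planet absorbs (1−α)S over its disc πR² and re-emits over 4πR², so the mean absorbed flux is (1−0.116)·76.70/4 = 16.95 W/m².
Radiative balance εσT⁴ = 16.95 gives T = [16.95/(0.68·σ)]^(1/4) = 144.8 K.

145 kelvin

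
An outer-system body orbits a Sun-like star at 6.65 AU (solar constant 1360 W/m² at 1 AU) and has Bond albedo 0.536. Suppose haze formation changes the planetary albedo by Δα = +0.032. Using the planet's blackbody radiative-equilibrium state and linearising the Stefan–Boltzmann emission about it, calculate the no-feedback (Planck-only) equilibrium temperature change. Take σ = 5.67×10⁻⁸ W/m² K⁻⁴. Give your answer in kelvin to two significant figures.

-1.5 K

Flux at the orbit: S = 1360/(6.65)² = 30.75 W/m².
Reference equilibrium: T_e = [S(1−α)/(4σ)]^(1/4) = 89.06 K.
The change in absorbed flux is Δ[S(1−α)/4] = −SΔα/4 = -0.2460 W/m².
The Planck feedback parameter is 4σT_e³ = 0.1602 W/m²/K.
So ΔT₀ = -0.2460/0.1602 = -1.54 K.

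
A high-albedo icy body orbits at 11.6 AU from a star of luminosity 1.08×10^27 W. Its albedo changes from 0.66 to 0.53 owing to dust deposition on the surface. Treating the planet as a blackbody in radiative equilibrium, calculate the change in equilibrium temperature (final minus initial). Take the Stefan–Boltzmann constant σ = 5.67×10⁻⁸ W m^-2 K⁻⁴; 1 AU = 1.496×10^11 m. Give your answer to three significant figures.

6.82 kelvin

d = 11.6 × 1.496×10^11 m = 1.735×10^12 m.
Spreading L over a sphere of radius d: S = 1.08×10^27/(4π·1.74×10^12²) = 28.54 W m^-2.
Initial: T₁ = [S(1−0.66)/(4σ)]^(1/4) = 80.88 K.
Final:   T₂ = [S(1−0.53)/(4σ)]^(1/4) = 87.69 K.
ΔT = T₂ − T₁ = 6.819 K.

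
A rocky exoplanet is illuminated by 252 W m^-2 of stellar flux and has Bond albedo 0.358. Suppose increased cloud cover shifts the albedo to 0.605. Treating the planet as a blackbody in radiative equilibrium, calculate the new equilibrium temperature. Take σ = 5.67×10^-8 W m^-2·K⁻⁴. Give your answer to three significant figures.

T₂ = [S(1−α₂)/(4σ)]^(1/4) = [252.0·0.395/(4σ)]^(1/4) = 144.7 K.

145 K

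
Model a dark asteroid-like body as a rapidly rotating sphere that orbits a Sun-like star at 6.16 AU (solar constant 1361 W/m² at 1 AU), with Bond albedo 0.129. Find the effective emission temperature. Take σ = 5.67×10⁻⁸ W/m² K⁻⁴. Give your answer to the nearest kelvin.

108 K

Irradiance scales as 1/d², so S = 1361 W/m² × (1/6.16)² = 35.87 W/m².
The planet absorbs (1−α)S over its disc πR² and re-emits over 4πR², so the mean absorbed flux is (1−0.129)·35.87/4 = 7.810 W/m².
Set σT⁴ = 7.810 → T = (7.810/σ)^(1/4) = 108.3 K.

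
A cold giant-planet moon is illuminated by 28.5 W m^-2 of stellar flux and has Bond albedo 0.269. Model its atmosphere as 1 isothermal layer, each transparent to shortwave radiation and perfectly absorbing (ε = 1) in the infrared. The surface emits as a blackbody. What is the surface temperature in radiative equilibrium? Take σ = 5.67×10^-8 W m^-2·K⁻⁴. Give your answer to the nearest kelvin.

Top-of-atmosphere balance: σT_e⁴ = S(1−α)/4 = 5.208 W m^-2 → T_e = 97.90 K.
With N = 1 opaque layers, T_s = (N+1)^(1/4)·T_e = 2^(1/4)·97.90 = 116.4 K.

116 K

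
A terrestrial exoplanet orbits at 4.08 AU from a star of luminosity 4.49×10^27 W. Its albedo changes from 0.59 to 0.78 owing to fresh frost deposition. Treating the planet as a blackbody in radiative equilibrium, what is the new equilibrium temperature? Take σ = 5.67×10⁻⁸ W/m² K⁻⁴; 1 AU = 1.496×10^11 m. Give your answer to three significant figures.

d = 4.08 × 1.496×10^11 m = 6.104×10^11 m.
Flux at the orbit: S = L/(4πd²) = 4.49×10^27/(4π·(6.10×10^11)²) = 959.1 W/m².
With the new albedo, S(1−α₂)/4 = 52.75 W/m², so T₂ = 174.6 K.

175 K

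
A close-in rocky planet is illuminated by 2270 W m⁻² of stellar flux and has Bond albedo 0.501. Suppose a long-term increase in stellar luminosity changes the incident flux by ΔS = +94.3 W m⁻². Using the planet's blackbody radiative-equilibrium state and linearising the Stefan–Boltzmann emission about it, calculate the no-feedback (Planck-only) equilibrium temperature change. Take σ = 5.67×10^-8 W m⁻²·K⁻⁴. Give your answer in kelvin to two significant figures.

Unperturbed T_e = [2270·(1−0.501)/(4σ)]^¼ = 265.8 K.
ΔF = Δ[S(1−α)]/4 = (1−0.501)·+94.3/4 = 11.76 W m⁻².
The Planck feedback parameter is 4σT_e³ = 4.261 W m⁻²/K.
Hence the no-feedback warming is ΔF/(4σT_e³) = 2.76 K.

2.8 K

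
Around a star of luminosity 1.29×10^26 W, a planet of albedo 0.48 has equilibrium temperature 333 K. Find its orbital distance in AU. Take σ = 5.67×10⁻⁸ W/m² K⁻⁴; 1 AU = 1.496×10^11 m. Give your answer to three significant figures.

0.292 AU

Energy balance gives S = 4σT⁴/(1−α) = 5363 W/m².
Then d = [L/(4πS)]^(1/2) = 4.375×10^10 m, i.e. 0.2924 AU.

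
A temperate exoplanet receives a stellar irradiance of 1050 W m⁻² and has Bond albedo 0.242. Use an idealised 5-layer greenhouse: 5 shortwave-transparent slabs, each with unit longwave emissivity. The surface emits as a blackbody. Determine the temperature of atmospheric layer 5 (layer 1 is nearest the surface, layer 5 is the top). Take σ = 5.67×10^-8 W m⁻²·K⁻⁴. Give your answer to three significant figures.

243 K

The effective emission temperature is T_e = [S(1−α)/(4σ)]^¼ = 243.4 K.
The net upward flux σT_e⁴ is constant between every pair of levels, so T_k⁴ = (N+1−k)T_e⁴.
T_5 = (1)^(1/4)·243.4 = 243.4 K.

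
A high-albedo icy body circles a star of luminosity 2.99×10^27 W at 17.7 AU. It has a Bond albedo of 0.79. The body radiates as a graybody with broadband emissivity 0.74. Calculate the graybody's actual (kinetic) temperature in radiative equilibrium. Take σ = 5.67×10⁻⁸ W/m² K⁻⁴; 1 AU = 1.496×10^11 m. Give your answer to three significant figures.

Orbital distance: d = 17.7 AU = 2.648×10^12 m.
Spreading L over a sphere of radius d: S = 2.99×10^27/(4π·2.65×10^12²) = 33.94 W/m².
Absorbed flux (global mean): S(1−α)/4 = 33.94·0.21/4 = 1.782 W/m².
Radiative balance εσT⁴ = 1.782 gives T = [1.782/(0.74·σ)]^(1/4) = 80.72 K.

80.7 K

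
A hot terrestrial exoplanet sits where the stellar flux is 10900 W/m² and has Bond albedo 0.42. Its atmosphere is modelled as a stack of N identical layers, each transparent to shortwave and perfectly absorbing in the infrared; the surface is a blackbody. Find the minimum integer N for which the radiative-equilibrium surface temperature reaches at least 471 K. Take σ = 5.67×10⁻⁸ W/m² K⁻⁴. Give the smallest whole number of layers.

1

The effective emission temperature is T_e = [S(1−α)/(4σ)]^¼ = 408.6 K.
Since T_s⁴ = (N+1)T_e⁴, we need N ≥ (T_s/T_e)⁴ − 1 = 0.766.
Rounding up, N = 1.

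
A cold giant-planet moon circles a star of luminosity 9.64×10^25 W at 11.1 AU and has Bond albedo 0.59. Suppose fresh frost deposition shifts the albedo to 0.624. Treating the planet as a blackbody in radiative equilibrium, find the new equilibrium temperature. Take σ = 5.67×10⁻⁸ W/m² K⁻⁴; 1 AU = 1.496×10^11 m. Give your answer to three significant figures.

46.3 K

d = 11.1 × 1.496×10^11 m = 1.661×10^12 m.
Spreading L over a sphere of radius d: S = 9.64×10^25/(4π·1.66×10^12²) = 2.782 W/m².
With the new albedo, S(1−α₂)/4 = 0.2615 W/m², so T₂ = 46.34 K.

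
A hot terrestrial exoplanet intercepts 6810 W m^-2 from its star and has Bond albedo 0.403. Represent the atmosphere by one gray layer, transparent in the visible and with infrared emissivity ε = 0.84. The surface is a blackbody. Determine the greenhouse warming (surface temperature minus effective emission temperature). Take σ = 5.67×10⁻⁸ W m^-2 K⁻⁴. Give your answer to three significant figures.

53.4 K

At the top of the atmosphere, σT_e⁴ = S(1−α)/4 = 1016 W m^-2, giving T_e = 365.9 K.
Surface balance with a leaky layer gives σT_s⁴ = σT_e⁴·2/(2−ε), so T_s = T_e·[2/(2−0.84)]^(1/4) = 419.3 K.
The atmosphere warms the surface by 53.38 K.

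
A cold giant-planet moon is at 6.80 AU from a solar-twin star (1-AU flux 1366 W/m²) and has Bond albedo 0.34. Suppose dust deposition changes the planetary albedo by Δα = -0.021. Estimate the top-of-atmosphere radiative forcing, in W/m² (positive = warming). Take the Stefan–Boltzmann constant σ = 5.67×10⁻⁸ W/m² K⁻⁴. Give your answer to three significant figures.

0.155 W/m²

Flux at the orbit: S = 1366/(6.80)² = 29.54 W/m².
ΔF = −(S/4)Δα = −(29.54/4)×(-0.021) = 0.1551 W/m².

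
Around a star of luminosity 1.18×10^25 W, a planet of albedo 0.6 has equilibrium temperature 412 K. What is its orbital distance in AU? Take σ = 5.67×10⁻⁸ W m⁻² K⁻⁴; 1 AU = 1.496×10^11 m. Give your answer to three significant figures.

Required flux: S = 4σT⁴/(1−α) = 16340 W m⁻².
S = L/(4πd²) → d = √(L/4πS) = √(1.18×10^25/(4π·16340)) = 7.581×10^9 m = 0.05068 AU.

0.0507 AU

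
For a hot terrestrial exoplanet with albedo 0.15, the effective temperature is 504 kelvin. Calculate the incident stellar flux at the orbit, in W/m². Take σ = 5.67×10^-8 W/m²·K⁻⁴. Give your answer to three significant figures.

17200 W/m²

From S(1−α)/4 = σT⁴: S = 4σT⁴/(1−α).
σT⁴ = 5.67×10⁻⁸·(504)⁴ = 3659 W/m².
So S = 4×3659/(1−0.15) = 17220 W/m².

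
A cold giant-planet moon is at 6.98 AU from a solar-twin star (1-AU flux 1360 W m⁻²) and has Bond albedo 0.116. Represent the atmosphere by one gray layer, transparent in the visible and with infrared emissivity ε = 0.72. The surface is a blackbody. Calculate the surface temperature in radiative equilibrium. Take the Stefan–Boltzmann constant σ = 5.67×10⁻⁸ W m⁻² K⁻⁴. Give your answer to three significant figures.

By the inverse-square law, S = 1360/6.98² = 27.91 W m⁻².
Effective emission temperature (TOA balance): σT_e⁴ = S(1−α)/4 = 6.169 W m⁻² → T_e = 102.1 K.
Surface balance with a leaky layer gives σT_s⁴ = σT_e⁴·2/(2−ε), so T_s = T_e·[2/(2−0.72)]^(1/4) = 114.2 K.

114 kelvin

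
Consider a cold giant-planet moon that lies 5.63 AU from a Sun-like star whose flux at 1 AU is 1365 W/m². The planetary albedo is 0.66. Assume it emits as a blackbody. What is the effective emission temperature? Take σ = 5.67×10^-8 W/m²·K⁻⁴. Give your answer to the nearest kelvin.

Irradiance scales as 1/d², so S = 1365 W/m² × (1/5.63)² = 43.06 W/m².
Absorbed flux (global mean): S(1−α)/4 = 43.06·0.34/4 = 3.660 W/m².
In equilibrium σT⁴ equals this, so T = 89.64 K.

90 kelvin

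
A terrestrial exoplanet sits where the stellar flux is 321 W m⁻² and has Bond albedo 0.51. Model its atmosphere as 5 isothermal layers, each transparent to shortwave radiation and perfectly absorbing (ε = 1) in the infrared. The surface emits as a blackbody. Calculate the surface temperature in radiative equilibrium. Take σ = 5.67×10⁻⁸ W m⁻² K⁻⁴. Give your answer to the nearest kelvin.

254 K

OLR = S(1−α)/4 = 39.32 W m⁻²; the top layer radiates at T_e = 162.3 K.
For an N-layer opaque stack, T_s⁴ = (N+1)T_e⁴, hence T_s = (6)^(1/4)×162.3 K = 254.0 K.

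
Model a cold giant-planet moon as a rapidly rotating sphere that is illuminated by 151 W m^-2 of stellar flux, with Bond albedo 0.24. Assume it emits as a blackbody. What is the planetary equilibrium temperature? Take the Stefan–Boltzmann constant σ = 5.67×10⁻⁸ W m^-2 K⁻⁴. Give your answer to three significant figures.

150 kelvin

The planet absorbs (1−α)S over its disc πR² and re-emits over 4πR², so the mean absorbed flux is (1−0.24)·151.0/4 = 28.69 W m^-2.
Balancing against σT⁴: T = (28.69/5.67×10⁻⁸)^(1/4) = 150.0 K.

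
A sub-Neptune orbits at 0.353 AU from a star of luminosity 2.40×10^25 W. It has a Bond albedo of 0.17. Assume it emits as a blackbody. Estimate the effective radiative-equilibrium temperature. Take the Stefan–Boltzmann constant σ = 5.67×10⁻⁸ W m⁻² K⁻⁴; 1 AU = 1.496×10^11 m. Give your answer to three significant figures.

224 K

Orbital distance: d = 0.353 AU = 5.281×10^10 m.
Flux at the orbit: S = L/(4πd²) = 2.40×10^25/(4π·(5.28×10^10)²) = 684.8 W m⁻².
Averaging over the sphere, the absorbed flux is S(1−α)/4 = 142.1 W m⁻².
In equilibrium σT⁴ equals this, so T = 223.7 K.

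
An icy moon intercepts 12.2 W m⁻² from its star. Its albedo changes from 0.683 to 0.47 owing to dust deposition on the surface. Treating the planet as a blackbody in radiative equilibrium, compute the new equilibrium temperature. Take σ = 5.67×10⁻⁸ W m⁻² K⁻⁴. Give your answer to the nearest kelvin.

With the new albedo, S(1−α₂)/4 = 1.617 W m⁻², so T₂ = 73.07 K.

73 kelvin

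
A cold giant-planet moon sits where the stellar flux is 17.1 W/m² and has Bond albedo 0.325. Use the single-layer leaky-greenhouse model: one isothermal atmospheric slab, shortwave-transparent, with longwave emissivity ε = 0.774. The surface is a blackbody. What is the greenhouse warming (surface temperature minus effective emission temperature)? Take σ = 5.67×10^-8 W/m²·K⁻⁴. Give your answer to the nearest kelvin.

11 K

The planet radiates to space at T_e = [S(1−α)/(4σ)]^(1/4) = 84.46 K.
For a single slab of emissivity ε, T_s⁴ = 2T_e⁴/(2−ε); thus T_s = 84.46·(1.631)^(1/4) = 95.46 K.
Greenhouse warming: T_s − T_e = 10.99 K.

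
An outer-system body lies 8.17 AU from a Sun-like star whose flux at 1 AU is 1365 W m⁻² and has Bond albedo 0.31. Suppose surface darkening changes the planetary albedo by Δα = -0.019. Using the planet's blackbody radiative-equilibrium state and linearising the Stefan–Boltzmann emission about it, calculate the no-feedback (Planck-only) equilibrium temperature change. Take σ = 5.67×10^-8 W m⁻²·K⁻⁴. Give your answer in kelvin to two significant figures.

Flux at the orbit: S = 1365/(8.17)² = 20.45 W m⁻².
Reference equilibrium: T_e = [S(1−α)/(4σ)]^(1/4) = 88.81 K.
TOA radiative forcing: ΔF = −S·Δα/4 = −20.45·(-0.019)/4 = 0.09714 W m⁻².
Planck response: λ_P = 4σT_e³ = 4·5.67×10⁻⁸·(88.81)³ = 0.1589 W m⁻²/K.
Hence the no-feedback warming is ΔF/(4σT_e³) = 0.611 K.

0.61 kelvin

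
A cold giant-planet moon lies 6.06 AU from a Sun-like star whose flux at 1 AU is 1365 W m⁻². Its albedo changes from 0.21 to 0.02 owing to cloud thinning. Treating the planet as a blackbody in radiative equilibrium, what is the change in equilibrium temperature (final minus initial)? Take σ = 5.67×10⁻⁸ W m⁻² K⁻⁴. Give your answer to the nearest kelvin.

6 K

Flux at the orbit: S = 1365/(6.06)² = 37.17 W m⁻².
Before: T₁ = [37.17·0.79/(4σ)]^(1/4) = 106.7 K.
After:  T₂ = [37.17·0.98/(4σ)]^(1/4) = 112.6 K.
ΔT = T₂ − T₁ = 5.905 K.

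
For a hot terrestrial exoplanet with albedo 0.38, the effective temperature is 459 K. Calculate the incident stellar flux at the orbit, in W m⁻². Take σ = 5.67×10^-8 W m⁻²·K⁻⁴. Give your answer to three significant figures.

16200 W m⁻²

Invert the energy balance for S: S = 4σT⁴/(1−α).
σT⁴ = 5.67×10⁻⁸·(459)⁴ = 2517 W m⁻².
So S = 4×2517/(1−0.38) = 16240 W m⁻².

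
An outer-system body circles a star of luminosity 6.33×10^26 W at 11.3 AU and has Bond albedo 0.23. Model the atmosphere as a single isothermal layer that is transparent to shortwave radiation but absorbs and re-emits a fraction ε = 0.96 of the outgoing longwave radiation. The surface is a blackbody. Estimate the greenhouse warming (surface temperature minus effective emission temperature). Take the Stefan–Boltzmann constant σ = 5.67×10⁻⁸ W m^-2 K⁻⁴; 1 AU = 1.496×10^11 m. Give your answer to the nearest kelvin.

d = 11.3 × 1.496×10^11 m = 1.690×10^12 m.
S = L/(4πd²) = 17.63 W m^-2.
At the top of the atmosphere, σT_e⁴ = S(1−α)/4 = 3.393 W m^-2, giving T_e = 87.95 K.
For a single slab of emissivity ε, T_s⁴ = 2T_e⁴/(2−ε); thus T_s = 87.95·(1.923)^(1/4) = 103.6 K.
T_s − T_e = 103.6 − 87.95 = 15.62 K.

16 kelvin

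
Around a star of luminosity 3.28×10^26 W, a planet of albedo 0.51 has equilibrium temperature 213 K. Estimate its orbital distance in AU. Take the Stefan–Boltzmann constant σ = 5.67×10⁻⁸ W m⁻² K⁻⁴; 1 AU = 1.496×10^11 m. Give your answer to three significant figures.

The flux needed for this T is 4σT⁴/(1−0.51) = 952.7 W m⁻².
S = L/(4πd²) → d = √(L/4πS) = √(3.28×10^26/(4π·952.7)) = 1.655×10^11 m = 1.106 AU.

1.11 AU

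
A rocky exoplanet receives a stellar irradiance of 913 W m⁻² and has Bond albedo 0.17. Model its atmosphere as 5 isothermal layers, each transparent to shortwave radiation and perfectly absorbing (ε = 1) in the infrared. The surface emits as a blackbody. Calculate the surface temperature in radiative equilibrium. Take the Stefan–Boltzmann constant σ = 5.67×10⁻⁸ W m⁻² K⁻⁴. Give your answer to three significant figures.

376 K

Top-of-atmosphere balance: σT_e⁴ = S(1−α)/4 = 189.4 W m⁻² → T_e = 240.4 K.
With N = 5 opaque layers, T_s = (N+1)^(1/4)·T_e = 6^(1/4)·240.4 = 376.3 K.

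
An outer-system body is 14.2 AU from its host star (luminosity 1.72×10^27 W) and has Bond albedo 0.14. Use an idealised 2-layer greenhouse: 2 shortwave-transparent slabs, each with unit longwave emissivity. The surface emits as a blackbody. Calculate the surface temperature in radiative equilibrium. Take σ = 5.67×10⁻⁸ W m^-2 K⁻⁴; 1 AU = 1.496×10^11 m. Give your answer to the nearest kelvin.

Orbital distance: d = 14.2 AU = 2.124×10^12 m.
Flux at the orbit: S = L/(4πd²) = 1.72×10^27/(4π·(2.12×10^12)²) = 30.33 W m^-2.
The effective emission temperature is T_e = [S(1−α)/(4σ)]^¼ = 103.6 K.
For an N-layer opaque stack, T_s⁴ = (N+1)T_e⁴, hence T_s = (3)^(1/4)×103.6 K = 136.3 K.

136 K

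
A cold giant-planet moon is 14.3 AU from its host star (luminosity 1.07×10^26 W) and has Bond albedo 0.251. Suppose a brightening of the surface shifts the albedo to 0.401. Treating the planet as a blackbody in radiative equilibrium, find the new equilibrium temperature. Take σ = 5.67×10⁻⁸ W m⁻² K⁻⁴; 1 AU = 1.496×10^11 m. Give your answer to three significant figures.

47.1 K

Orbital distance: d = 14.3 AU = 2.139×10^12 m.
Spreading L over a sphere of radius d: S = 1.07×10^26/(4π·2.14×10^12²) = 1.861 W m⁻².
T₂ = [S(1−α₂)/(4σ)]^(1/4) = [1.861·0.599/(4σ)]^(1/4) = 47.08 K.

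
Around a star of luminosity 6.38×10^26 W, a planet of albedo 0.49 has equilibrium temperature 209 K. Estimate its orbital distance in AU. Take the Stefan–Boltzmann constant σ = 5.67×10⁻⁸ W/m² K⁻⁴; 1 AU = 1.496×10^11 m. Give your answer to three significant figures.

1.64 AU

Energy balance gives S = 4σT⁴/(1−α) = 848.5 W/m².
Then d = [L/(4πS)]^(1/2) = 2.446×10^11 m, i.e. 1.635 AU.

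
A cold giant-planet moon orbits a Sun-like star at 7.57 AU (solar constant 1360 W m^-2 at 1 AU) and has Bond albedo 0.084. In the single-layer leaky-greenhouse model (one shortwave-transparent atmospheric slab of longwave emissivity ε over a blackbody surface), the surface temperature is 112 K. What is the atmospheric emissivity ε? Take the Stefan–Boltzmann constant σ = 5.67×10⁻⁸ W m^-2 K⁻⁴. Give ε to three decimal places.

0.782

Irradiance scales as 1/d², so S = 1360 W m^-2 × (1/7.57)² = 23.73 W m^-2.
First, T_e = [23.73·(1−0.084)/(4σ)]^(1/4) = 98.95 K.
Since (2−ε)/2 = (T_e/T_s)⁴ = 0.6092, ε = 0.7817.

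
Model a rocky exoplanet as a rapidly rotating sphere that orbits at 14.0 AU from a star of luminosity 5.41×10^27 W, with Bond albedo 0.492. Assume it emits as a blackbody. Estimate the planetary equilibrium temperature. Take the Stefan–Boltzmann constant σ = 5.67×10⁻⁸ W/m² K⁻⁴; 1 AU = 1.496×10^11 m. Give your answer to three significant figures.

Orbital distance: d = 14.0 AU = 2.094×10^12 m.
S = L/(4πd²) = 98.14 W/m².
Averaging over the sphere, the absorbed flux is S(1−α)/4 = 12.46 W/m².
Balancing against σT⁴: T = (12.46/5.67×10⁻⁸)^(1/4) = 121.8 K.

122 kelvin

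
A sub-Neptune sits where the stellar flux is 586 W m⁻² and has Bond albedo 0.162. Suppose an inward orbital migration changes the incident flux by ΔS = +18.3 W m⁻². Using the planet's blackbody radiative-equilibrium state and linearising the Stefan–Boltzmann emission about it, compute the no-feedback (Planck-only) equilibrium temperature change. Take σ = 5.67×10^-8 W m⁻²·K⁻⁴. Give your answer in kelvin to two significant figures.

The baseline emission temperature is T_e = 215.7 K.
TOA radiative forcing: ΔF = (1−α)ΔS/4 = 0.838·(+18.3)/4 = 3.834 W m⁻².
The Planck feedback parameter is 4σT_e³ = 2.276 W m⁻²/K.
Hence the no-feedback warming is ΔF/(4σT_e³) = 1.68 K.

1.7 K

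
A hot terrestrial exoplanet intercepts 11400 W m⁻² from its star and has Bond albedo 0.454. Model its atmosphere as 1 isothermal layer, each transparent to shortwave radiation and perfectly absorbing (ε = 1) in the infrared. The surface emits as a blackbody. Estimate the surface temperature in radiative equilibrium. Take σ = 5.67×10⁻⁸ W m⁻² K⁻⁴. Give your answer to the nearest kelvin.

484 kelvin

OLR = S(1−α)/4 = 1556 W m⁻²; the top layer radiates at T_e = 407.0 K.
With N = 1 opaque layers, T_s = (N+1)^(1/4)·T_e = 2^(1/4)·407.0 = 484.0 K.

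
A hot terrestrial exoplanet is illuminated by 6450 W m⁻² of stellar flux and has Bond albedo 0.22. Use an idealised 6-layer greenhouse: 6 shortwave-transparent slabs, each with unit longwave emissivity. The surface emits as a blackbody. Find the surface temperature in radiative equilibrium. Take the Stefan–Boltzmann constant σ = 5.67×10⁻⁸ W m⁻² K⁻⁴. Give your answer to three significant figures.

628 K

Top-of-atmosphere balance: σT_e⁴ = S(1−α)/4 = 1258 W m⁻² → T_e = 385.9 K.
For an N-layer opaque stack, T_s⁴ = (N+1)T_e⁴, hence T_s = (7)^(1/4)×385.9 K = 627.7 K.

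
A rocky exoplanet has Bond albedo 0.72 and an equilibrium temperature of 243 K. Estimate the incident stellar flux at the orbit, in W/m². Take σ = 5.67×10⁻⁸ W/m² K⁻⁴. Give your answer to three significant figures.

Invert the energy balance for S: S = 4σT⁴/(1−α).
σT⁴ = 5.67×10⁻⁸·(243)⁴ = 197.7 W/m².
So S = 4×197.7/(1−0.72) = 2824 W/m².

2820 W/m²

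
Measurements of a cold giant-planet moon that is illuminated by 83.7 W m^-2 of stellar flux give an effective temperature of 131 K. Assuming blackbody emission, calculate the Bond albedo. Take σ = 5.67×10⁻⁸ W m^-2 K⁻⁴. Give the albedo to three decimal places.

0.202

Energy balance: S(1−α)/4 = σT⁴, so 1−α = 4σT⁴/S.
σT⁴ = 16.70 W m^-2, so 4σT⁴ = 66.79 W m^-2.
1−α = 66.79/83.70 = 0.7980, so α = 0.2020.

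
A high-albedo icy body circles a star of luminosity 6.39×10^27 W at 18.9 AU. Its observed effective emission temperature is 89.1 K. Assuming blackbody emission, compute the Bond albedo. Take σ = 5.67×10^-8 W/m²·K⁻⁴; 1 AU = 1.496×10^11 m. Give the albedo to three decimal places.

0.775

Orbital distance: d = 18.9 AU = 2.827×10^12 m.
S = L/(4πd²) = 63.61 W/m².
Energy balance: S(1−α)/4 = σT⁴, so 1−α = 4σT⁴/S.
σT⁴ = 3.574 W/m², so 4σT⁴ = 14.29 W/m².
Hence α = 1 − 14.29/63.61 = 0.7753.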